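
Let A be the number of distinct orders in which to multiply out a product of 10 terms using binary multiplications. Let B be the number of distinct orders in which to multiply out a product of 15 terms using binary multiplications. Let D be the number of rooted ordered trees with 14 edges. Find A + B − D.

4862

Bracketing 10 factors into binary products is counted by C_{10−1} = C_9. So A = C_9 = 4862.
Ways to associate a product of 15 factors correspond to binary trees on 15 leaves, so the count is C_14. So B = C_14 = 2674440.
Rooted ordered trees with n edges are counted by C_n; here n = 14. So D = C_14 = 2674440.
A + B − D = 4862 + 2674440 − 2674440 = 4862.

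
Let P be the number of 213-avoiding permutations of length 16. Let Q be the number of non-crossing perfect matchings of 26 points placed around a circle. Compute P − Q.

For any fixed pattern of length 3, the pattern-avoiding permutations of [16] number C_16. So P = C_16 = 35357670.
Non-crossing perfect matchings of 2n points on a circle are counted by C_n; with 26 points, n = 13. So Q = C_13 = 742900.
P − Q = 35357670 − 742900 = 34614770.

34614770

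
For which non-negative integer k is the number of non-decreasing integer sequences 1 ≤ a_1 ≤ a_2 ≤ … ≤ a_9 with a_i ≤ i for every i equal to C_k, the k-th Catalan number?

9

Weakly increasing sequences with a_i ≤ i biject with Dyck paths of semilength 9, so there are C_9.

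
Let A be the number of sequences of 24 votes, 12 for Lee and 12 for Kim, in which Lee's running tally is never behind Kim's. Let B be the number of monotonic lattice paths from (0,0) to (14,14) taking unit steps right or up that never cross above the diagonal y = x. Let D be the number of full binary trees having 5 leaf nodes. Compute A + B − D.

2882438

Ballot sequences with n votes each where one side never trails are Dyck words, counted by C_n; here n = 12. So A = C_12 = 208012.
Sub-diagonal monotone paths from (0,0) to (14,14) biject with Dyck paths of semilength 14, giving C_14. So B = C_14 = 2674440.
Full binary trees with 5 leaves have 5−1 = 4 internal nodes, so there are C_4 of them. So D = C_4 = 14.
A + B − D = 208012 + 2674440 − 14 = 2882438.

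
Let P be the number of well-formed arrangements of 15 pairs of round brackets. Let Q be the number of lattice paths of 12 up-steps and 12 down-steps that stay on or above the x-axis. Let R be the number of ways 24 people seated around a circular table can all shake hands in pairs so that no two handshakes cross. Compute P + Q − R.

9694845

A balanced arrangement of 15 bracket pairs is a Dyck word of semilength 15, so the count is C_15. So P = C_15 = 9694845.
A Dyck path with 12 up-steps and 12 down-steps has semilength 12, so there are C_12 of them. So Q = C_12 = 208012.
With 24 = 2·12 people, non-crossing handshake pairings are non-crossing perfect matchings on a circle, counted by C_12. So R = C_12 = 208012.
P + Q − R = 9694845 + 208012 − 208012 = 9694845.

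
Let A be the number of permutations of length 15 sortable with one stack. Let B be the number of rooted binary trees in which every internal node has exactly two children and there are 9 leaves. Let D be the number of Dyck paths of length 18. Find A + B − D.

By Knuth's characterisation, the stack-sortable permutations of length 15 are the 231-avoiders, numbering C_15. So A = C_15 = 9694845.
Full binary trees with 9 leaves have 9−1 = 8 internal nodes, so there are C_8 of them. So B = C_8 = 1430.
A Dyck path with 9 up-steps and 9 down-steps has semilength 9, so there are C_9 of them. So D = C_9 = 4862.
A + B − D = 9694845 + 1430 − 4862 = 9691413.

9691413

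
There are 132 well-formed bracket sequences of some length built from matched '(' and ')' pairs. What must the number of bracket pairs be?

Balanced strings of n bracket-pairs are counted by C_n. The Catalan number equal to 132 is C_6.

6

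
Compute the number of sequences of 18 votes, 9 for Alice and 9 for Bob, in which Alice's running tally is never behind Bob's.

Ballot sequences with n votes each where one side never trails are Dyck words, counted by C_n; here n = 9.
C_9 = C(18,9)/10 = 48620/10 = 4862.

4862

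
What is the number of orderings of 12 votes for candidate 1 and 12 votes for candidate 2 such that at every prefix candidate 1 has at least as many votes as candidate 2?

Ballot sequences with n votes each where one side never trails are Dyck words, counted by C_n; here n = 12.
C_12 = C_11 · 2(2·11+1)/(11+2) = 58786 · 46/13 = 208012.

208012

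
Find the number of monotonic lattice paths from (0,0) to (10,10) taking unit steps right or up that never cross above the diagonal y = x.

16796

Monotone paths in an n×n grid that stay weakly below the diagonal are counted by C_n; here n = 10.
C_10 = 16796.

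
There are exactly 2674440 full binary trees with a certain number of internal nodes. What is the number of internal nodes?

Full binary trees with n internal nodes are counted by C_n, and C_14 = 2674440.

14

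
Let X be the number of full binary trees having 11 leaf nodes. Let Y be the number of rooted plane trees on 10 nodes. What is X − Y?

11934

A full binary tree with L leaves has L−1 internal nodes and is counted by C_{L−1}; L = 11 gives C_10. So X = C_10 = 16796.
Rooted ordered (plane) trees on m nodes have m−1 edges and are counted by C_{m−1}; m = 10 gives C_9. So Y = C_9 = 4862.
X − Y = 16796 − 4862 = 11934.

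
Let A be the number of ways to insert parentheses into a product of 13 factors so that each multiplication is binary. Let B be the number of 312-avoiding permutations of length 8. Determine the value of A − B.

Parenthesizations of m factors correspond to full binary trees with m leaves, counted by C_{m−1}; m = 13 gives C_12. So A = C_12 = 208012.
Permutations of [n] avoiding any single length-3 pattern are counted by C_n; here n = 8. So B = C_8 = 1430.
A − B = 208012 − 1430 = 206582.

206582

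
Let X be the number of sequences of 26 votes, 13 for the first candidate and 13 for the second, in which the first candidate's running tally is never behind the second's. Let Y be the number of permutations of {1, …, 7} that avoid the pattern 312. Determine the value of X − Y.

742471

Ballot sequences with n votes each where one side never trails are Dyck words, counted by C_n; here n = 13. So X = C_13 = 742900.
Permutations of [n] avoiding any single length-3 pattern are counted by C_n; here n = 7. So Y = C_7 = 429.
X − Y = 742900 − 429 = 742471.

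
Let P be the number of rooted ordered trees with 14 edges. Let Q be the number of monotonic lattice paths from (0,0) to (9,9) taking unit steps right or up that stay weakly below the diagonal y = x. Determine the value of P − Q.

A rooted plane tree with 14 edges has 15 nodes, and the count is C_14. So P = C_14 = 2674440.
Monotone paths in an n×n grid that stay weakly below the diagonal are counted by C_n; here n = 9. So Q = C_9 = 4862.
P − Q = 2674440 − 4862 = 2669578.

2669578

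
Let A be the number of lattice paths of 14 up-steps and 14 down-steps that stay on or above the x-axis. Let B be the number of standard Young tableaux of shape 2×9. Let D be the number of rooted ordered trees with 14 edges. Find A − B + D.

5344018

A Dyck path with 14 up-steps and 14 down-steps has semilength 14, so there are C_14 of them. So A = C_14 = 2674440.
By the hook-length formula (or a Dyck-path bijection), SYT of shape 2×9 number C_9. So B = C_9 = 4862.
Rooted ordered trees with n edges are counted by C_n; here n = 14. So D = C_14 = 2674440.
A − B + D = 2674440 − 4862 + 2674440 = 5344018.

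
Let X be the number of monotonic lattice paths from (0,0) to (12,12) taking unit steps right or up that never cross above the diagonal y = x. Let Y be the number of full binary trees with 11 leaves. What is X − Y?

191216

Monotone paths in an n×n grid that stay weakly below the diagonal are counted by C_n; here n = 12. So X = C_12 = 208012.
Full binary trees with 11 leaves have 11−1 = 10 internal nodes, so there are C_10 of them. So Y = C_10 = 16796.
X − Y = 208012 − 16796 = 191216.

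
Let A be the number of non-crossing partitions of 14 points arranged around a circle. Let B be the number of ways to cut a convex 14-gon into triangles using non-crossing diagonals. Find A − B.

2466428

The non-crossing partitions of [14] form a lattice of size C_14. So A = C_14 = 2674440.
A convex 14-gon is triangulated into 12 triangles, and the number of such triangulations is the Catalan number C_{14−2} = C_12. So B = C_12 = 208012.
A − B = 2674440 − 208012 = 2466428.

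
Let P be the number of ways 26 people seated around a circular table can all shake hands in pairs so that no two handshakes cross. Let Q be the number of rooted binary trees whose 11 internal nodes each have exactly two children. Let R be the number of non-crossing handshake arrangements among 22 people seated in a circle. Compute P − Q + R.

Non-crossing handshake pairings of 2n people are counted by C_n; 26 people gives n = 13. So P = C_13 = 742900.
Full binary trees with n internal nodes are counted by C_n; here n = 11. So Q = C_11 = 58786.
Non-crossing handshake pairings of 2n people are counted by C_n; 22 people gives n = 11. So R = C_11 = 58786.
P − Q + R = 742900 − 58786 + 58786 = 742900.

742900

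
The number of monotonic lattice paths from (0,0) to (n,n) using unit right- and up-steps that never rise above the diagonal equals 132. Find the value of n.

6

Such diagonal-avoiding paths in an n×n grid are counted by C_n, and C_6 = 132.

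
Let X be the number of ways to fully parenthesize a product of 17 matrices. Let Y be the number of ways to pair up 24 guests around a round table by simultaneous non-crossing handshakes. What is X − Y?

Parenthesizations of m factors correspond to full binary trees with m leaves, counted by C_{m−1}; m = 17 gives C_16. So X = C_16 = 35357670.
With 24 = 2·12 people, non-crossing handshake pairings are non-crossing perfect matchings on a circle, counted by C_12. So Y = C_12 = 208012.
X − Y = 35357670 − 208012 = 35149658.

35149658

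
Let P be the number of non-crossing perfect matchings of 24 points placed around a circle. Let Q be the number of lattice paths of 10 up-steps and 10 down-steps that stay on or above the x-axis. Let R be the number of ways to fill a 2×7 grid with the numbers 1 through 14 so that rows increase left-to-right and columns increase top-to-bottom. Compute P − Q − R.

190787

Pairing 24 circle points by 12 non-crossing chords gives C_12 matchings. So P = C_12 = 208012.
Dyck paths of semilength n (length 2n) are counted by C_n; here n = 10. So Q = C_10 = 16796.
By the hook-length formula (or a Dyck-path bijection), SYT of shape 2×7 number C_7. So R = C_7 = 429.
P − Q − R = 208012 − 16796 − 429 = 190787.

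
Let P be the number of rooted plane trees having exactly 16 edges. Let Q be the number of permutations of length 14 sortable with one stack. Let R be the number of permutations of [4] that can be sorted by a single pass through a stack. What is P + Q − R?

A rooted plane tree with 16 edges has 17 nodes, and the count is C_16. So P = C_16 = 35357670.
Stack-sortable permutations are exactly the 231-avoiding ones, counted by C_n; here n = 14. So Q = C_14 = 2674440.
Stack-sortable permutations are exactly the 231-avoiding ones, counted by C_n; here n = 4. So R = C_4 = 14.
P + Q − R = 35357670 + 2674440 − 14 = 38032096.

38032096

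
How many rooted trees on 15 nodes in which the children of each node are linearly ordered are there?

A rooted plane tree on 15 nodes has 14 edges, and such trees are counted by C_14.
C_14 = C(28,14)/15 = 40116600/15 = 2674440.

2674440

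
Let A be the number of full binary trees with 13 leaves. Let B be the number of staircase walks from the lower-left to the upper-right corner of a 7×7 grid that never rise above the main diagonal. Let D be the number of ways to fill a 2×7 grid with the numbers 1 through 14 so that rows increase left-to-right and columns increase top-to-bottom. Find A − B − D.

Full binary trees with 13 leaves have 13−1 = 12 internal nodes, so there are C_12 of them. So A = C_12 = 208012.
Monotone paths in an n×n grid that stay weakly below the diagonal are counted by C_n; here n = 7. So B = C_7 = 429.
Standard Young tableaux of shape 2×n are counted by C_n; here n = 7. So D = C_7 = 429.
A − B − D = 208012 − 429 − 429 = 207154.

207154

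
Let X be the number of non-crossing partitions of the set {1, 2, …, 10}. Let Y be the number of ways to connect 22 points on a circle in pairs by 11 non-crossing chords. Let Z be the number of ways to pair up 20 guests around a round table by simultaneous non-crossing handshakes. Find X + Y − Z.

58786

Non-crossing partitions of an n-element set are counted by C_n; here n = 10. So X = C_10 = 16796.
Pairing 22 circle points by 11 non-crossing chords gives C_11 matchings. So Y = C_11 = 58786.
With 20 = 2·10 people, non-crossing handshake pairings are non-crossing perfect matchings on a circle, counted by C_10. So Z = C_10 = 16796.
X + Y − Z = 16796 + 58786 − 16796 = 58786.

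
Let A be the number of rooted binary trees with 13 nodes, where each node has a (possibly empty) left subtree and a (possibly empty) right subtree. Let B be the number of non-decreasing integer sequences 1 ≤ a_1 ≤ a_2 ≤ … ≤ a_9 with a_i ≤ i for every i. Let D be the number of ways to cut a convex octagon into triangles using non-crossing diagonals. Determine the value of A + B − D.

747630

There are C_n binary search tree shapes on n keys; with n = 13 that is C_13. So A = C_13 = 742900.
Weakly increasing sequences with a_i ≤ i biject with Dyck paths of semilength 9, so there are C_9. So B = C_9 = 4862.
A convex 8-gon is triangulated into 6 triangles, and the number of such triangulations is the Catalan number C_{8−2} = C_6. So D = C_6 = 132.
A + B − D = 742900 + 4862 − 132 = 747630.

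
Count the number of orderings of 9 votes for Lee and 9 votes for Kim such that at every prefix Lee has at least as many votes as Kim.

Reading a vote for the leader as '(' and for the other as ')' turns such a sequence into a balanced string of 9 pairs, so the count is C_9.
C_9 = 4862.

4862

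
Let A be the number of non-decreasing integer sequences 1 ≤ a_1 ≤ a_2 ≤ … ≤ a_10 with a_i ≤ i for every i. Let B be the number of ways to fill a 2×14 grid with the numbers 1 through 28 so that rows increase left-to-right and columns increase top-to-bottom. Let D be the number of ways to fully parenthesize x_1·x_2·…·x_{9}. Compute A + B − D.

Weakly increasing sequences with a_i ≤ i biject with Dyck paths of semilength 10, so there are C_10. So A = C_10 = 16796.
By the hook-length formula (or a Dyck-path bijection), SYT of shape 2×14 number C_14. So B = C_14 = 2674440.
Ways to associate a product of 9 factors correspond to binary trees on 9 leaves, so the count is C_8. So D = C_8 = 1430.
A + B − D = 16796 + 2674440 − 1430 = 2689806.

2689806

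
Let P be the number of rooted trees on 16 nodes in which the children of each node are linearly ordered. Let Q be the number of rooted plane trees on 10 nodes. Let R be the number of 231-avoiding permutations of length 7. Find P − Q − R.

9689554

A rooted plane tree on 16 nodes has 15 edges, and such trees are counted by C_15. So P = C_15 = 9694845.
Rooted ordered (plane) trees on m nodes have m−1 edges and are counted by C_{m−1}; m = 10 gives C_9. So Q = C_9 = 4862.
For any fixed pattern of length 3, the pattern-avoiding permutations of [7] number C_7. So R = C_7 = 429.
P − Q − R = 9694845 − 4862 − 429 = 9689554.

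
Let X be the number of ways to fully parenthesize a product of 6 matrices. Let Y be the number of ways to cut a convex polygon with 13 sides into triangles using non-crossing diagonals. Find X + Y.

58828

Ways to associate a product of 6 factors correspond to binary trees on 6 leaves, so the count is C_5. So X = C_5 = 42.
Triangulations of a convex m-gon are counted by C_{m−2}; with m = 13 this is C_11. So Y = C_11 = 58786.
X + Y = 42 + 58786 = 58828.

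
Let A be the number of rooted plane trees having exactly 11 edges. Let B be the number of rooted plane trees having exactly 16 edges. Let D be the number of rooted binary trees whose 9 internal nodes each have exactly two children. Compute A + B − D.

A rooted plane tree with 11 edges has 12 nodes, and the count is C_11. So A = C_11 = 58786.
Rooted ordered trees with n edges are counted by C_n; here n = 16. So B = C_16 = 35357670.
The number of full binary trees on 9 internal nodes is the Catalan number C_9. So D = C_9 = 4862.
A + B − D = 58786 + 35357670 − 4862 = 35411594.

35411594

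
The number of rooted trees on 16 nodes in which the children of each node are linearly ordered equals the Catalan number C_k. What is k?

15

A rooted plane tree on 16 nodes has 15 edges, and such trees are counted by C_15.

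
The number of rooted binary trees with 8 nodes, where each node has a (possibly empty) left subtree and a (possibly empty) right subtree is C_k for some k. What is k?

8

There are C_n binary search tree shapes on n keys; with n = 8 that is C_8.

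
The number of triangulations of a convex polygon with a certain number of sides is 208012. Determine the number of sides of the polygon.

Triangulations of a convex m-gon are counted by C_{m−2}. Since C_12 = 208012, the index is 12.
So m − 2 = 12, giving m = 14 sides.

14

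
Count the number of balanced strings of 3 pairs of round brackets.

With 3 pairs the number of balanced bracket strings is the Catalan number C_3.
C_3 = 5.

5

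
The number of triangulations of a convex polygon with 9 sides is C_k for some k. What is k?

Triangulations of a convex m-gon are counted by C_{m−2}; with m = 9 this is C_7.

7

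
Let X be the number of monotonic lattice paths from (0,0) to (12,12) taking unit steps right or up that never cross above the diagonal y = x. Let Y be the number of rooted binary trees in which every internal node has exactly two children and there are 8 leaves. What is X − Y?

207583

Sub-diagonal monotone paths from (0,0) to (12,12) biject with Dyck paths of semilength 12, giving C_12. So X = C_12 = 208012.
Full binary trees with 8 leaves have 8−1 = 7 internal nodes, so there are C_7 of them. So Y = C_7 = 429.
X − Y = 208012 − 429 = 207583.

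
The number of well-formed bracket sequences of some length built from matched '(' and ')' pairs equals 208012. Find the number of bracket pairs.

Balanced strings of n bracket-pairs are counted by C_n. The Catalan number equal to 208012 is C_12.

12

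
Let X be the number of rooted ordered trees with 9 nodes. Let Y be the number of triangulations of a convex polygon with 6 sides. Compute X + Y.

A rooted plane tree on 9 nodes has 8 edges, and such trees are counted by C_8. So X = C_8 = 1430.
The number of triangulations of a 6-gon is the Catalan number C_4 (index = sides − 2). So Y = C_4 = 14.
X + Y = 1430 + 14 = 1444.

1444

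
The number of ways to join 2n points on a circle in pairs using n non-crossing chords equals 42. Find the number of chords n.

5

Non-crossing pairings of 2n points on a circle are counted by C_n. Since C_5 = 42, the index is 5.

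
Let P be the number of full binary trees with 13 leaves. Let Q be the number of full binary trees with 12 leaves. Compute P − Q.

149226

Full binary trees with 13 leaves have 13−1 = 12 internal nodes, so there are C_12 of them. So P = C_12 = 208012.
A full binary tree with L leaves has L−1 internal nodes and is counted by C_{L−1}; L = 12 gives C_11. So Q = C_11 = 58786.
P − Q = 208012 − 58786 = 149226.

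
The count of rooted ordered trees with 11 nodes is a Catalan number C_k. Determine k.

A rooted plane tree on 11 nodes has 10 edges, and such trees are counted by C_10.

10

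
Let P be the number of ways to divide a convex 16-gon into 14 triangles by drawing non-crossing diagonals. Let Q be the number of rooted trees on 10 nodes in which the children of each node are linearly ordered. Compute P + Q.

2679302

Triangulations of a convex m-gon are counted by C_{m−2}; with m = 16 this is C_14. So P = C_14 = 2674440.
Rooted ordered (plane) trees on m nodes have m−1 edges and are counted by C_{m−1}; m = 10 gives C_9. So Q = C_9 = 4862.
P + Q = 2674440 + 4862 = 2679302.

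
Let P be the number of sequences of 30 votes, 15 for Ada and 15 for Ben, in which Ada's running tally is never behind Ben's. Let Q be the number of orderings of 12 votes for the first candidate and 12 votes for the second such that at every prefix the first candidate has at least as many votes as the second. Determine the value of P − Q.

Reading a vote for the leader as '(' and for the other as ')' turns such a sequence into a balanced string of 15 pairs, so the count is C_15. So P = C_15 = 9694845.
Reading a vote for the leader as '(' and for the other as ')' turns such a sequence into a balanced string of 12 pairs, so the count is C_12. So Q = C_12 = 208012.
P − Q = 9694845 − 208012 = 9486833.

9486833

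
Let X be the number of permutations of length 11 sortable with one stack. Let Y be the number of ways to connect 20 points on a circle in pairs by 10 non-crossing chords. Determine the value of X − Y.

41990

Stack-sortable permutations are exactly the 231-avoiding ones, counted by C_n; here n = 11. So X = C_11 = 58786.
Non-crossing perfect matchings of 2n points on a circle are counted by C_n; with 20 points, n = 10. So Y = C_10 = 16796.
X − Y = 58786 − 16796 = 41990.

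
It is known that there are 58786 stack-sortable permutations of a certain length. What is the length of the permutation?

11

Stack-sortable permutations of [n] are counted by C_n; 58786 = C_11.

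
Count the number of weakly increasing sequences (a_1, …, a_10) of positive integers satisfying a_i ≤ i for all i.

16796

Such sub-staircase sequences of length n are counted by C_n; here n = 10.
C_10 = C(20,10)/11 = 184756/11 = 16796.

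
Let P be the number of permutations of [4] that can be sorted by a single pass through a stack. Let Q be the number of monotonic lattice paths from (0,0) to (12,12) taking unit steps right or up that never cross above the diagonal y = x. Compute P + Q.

By Knuth's characterisation, the stack-sortable permutations of length 4 are the 231-avoiders, numbering C_4. So P = C_4 = 14.
Monotone paths in an n×n grid that stay weakly below the diagonal are counted by C_n; here n = 12. So Q = C_12 = 208012.
P + Q = 14 + 208012 = 208026.

208026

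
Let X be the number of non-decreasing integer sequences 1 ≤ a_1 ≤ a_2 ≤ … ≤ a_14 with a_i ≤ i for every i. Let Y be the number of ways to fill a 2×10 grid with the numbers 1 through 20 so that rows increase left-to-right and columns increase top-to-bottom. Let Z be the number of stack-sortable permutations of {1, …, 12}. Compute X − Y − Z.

Weakly increasing sequences with a_i ≤ i biject with Dyck paths of semilength 14, so there are C_14. So X = C_14 = 2674440.
Standard Young tableaux of shape 2×n are counted by C_n; here n = 10. So Y = C_10 = 16796.
Stack-sortable permutations are exactly the 231-avoiding ones, counted by C_n; here n = 12. So Z = C_12 = 208012.
X − Y − Z = 2674440 − 16796 − 208012 = 2449632.

2449632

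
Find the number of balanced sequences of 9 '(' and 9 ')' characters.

With 9 pairs the number of balanced bracket strings is the Catalan number C_9.
C_9 = 4862.

4862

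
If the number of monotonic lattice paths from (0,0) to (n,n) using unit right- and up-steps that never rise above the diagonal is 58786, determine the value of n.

11

Such diagonal-avoiding paths in an n×n grid are counted by C_n. The Catalan number equal to 58786 is C_11.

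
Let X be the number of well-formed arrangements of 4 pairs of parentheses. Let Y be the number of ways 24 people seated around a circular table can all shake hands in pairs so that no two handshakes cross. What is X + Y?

Balanced strings of n pairs of brackets are counted by C_n; here n = 4. So X = C_4 = 14.
Non-crossing handshake pairings of 2n people are counted by C_n; 24 people gives n = 12. So Y = C_12 = 208012.
X + Y = 14 + 208012 = 208026.

208026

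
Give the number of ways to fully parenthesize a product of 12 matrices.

58786

Bracketing 12 factors into binary products is counted by C_{12−1} = C_11.
C_11 = C_10 · 2(2·10+1)/(10+2) = 16796 · 42/12 = 58786.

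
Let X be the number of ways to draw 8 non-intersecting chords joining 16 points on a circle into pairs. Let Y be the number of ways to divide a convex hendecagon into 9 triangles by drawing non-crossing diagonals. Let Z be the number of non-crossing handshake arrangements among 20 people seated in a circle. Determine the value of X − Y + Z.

13364

Pairing 16 circle points by 8 non-crossing chords gives C_8 matchings. So X = C_8 = 1430.
A convex 11-gon is triangulated into 9 triangles, and the number of such triangulations is the Catalan number C_{11−2} = C_9. So Y = C_9 = 4862.
Non-crossing handshake pairings of 2n people are counted by C_n; 20 people gives n = 10. So Z = C_10 = 16796.
X − Y + Z = 1430 − 4862 + 16796 = 13364.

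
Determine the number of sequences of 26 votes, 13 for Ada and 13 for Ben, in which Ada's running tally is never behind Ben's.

Reading a vote for the leader as '(' and for the other as ')' turns such a sequence into a balanced string of 13 pairs, so the count is C_13.
C_13 = C(26,13)/14 = 10400600/14 = 742900.

742900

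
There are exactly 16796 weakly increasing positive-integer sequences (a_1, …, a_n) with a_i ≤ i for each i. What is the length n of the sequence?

10

Such sub-staircase sequences of length n are counted by C_n. Since C_10 = 16796, the index is 10.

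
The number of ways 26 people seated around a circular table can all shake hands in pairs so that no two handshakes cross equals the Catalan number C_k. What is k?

13

With 26 = 2·13 people, non-crossing handshake pairings are non-crossing perfect matchings on a circle, counted by C_13.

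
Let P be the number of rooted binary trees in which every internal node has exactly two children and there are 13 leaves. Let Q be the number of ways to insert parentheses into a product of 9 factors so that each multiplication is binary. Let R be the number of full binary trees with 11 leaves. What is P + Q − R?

Full binary trees with 13 leaves have 13−1 = 12 internal nodes, so there are C_12 of them. So P = C_12 = 208012.
Bracketing 9 factors into binary products is counted by C_{9−1} = C_8. So Q = C_8 = 1430.
Full binary trees with 11 leaves have 11−1 = 10 internal nodes, so there are C_10 of them. So R = C_10 = 16796.
P + Q − R = 208012 + 1430 − 16796 = 192646.

192646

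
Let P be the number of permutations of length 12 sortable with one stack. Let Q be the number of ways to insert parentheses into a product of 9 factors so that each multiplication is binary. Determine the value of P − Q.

206582

Stack-sortable permutations are exactly the 231-avoiding ones, counted by C_n; here n = 12. So P = C_12 = 208012.
Parenthesizations of m factors correspond to full binary trees with m leaves, counted by C_{m−1}; m = 9 gives C_8. So Q = C_8 = 1430.
P − Q = 208012 − 1430 = 206582.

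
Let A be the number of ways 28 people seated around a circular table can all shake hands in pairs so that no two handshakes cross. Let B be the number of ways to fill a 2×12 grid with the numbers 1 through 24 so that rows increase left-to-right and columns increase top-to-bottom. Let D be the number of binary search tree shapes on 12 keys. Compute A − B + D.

With 28 = 2·14 people, non-crossing handshake pairings are non-crossing perfect matchings on a circle, counted by C_14. So A = C_14 = 2674440.
By the hook-length formula (or a Dyck-path bijection), SYT of shape 2×12 number C_12. So B = C_12 = 208012.
There are C_n binary search tree shapes on n keys; with n = 12 that is C_12. So D = C_12 = 208012.
A − B + D = 2674440 − 208012 + 208012 = 2674440.

2674440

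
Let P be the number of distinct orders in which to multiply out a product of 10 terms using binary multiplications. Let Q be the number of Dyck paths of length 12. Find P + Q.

Bracketing 10 factors into binary products is counted by C_{10−1} = C_9. So P = C_9 = 4862.
Dyck paths of semilength n (length 2n) are counted by C_n; here n = 6. So Q = C_6 = 132.
P + Q = 4862 + 132 = 4994.

4994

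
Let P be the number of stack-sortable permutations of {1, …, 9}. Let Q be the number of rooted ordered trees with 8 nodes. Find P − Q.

Stack-sortable permutations are exactly the 231-avoiding ones, counted by C_n; here n = 9. So P = C_9 = 4862.
Rooted ordered (plane) trees on m nodes have m−1 edges and are counted by C_{m−1}; m = 8 gives C_7. So Q = C_7 = 429.
P − Q = 4862 − 429 = 4433.

4433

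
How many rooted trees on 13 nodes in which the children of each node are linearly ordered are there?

208012

Rooted ordered (plane) trees on m nodes have m−1 edges and are counted by C_{m−1}; m = 13 gives C_12.
C_12 = 208012.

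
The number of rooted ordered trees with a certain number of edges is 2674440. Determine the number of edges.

14

Rooted ordered trees with n edges are counted by C_n; 2674440 = C_14.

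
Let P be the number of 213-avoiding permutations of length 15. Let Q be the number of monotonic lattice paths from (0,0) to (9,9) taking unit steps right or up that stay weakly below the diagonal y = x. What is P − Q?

9689983

Permutations of [n] avoiding any single length-3 pattern are counted by C_n; here n = 15. So P = C_15 = 9694845.
Sub-diagonal monotone paths from (0,0) to (9,9) biject with Dyck paths of semilength 9, giving C_9. So Q = C_9 = 4862.
P − Q = 9694845 − 4862 = 9689983.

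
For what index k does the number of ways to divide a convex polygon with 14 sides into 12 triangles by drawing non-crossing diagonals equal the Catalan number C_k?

12

The number of triangulations of a 14-gon is the Catalan number C_12 (index = sides − 2).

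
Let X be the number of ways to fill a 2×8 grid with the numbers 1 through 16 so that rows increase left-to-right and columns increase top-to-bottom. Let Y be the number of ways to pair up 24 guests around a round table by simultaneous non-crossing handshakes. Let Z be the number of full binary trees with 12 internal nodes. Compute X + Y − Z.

1430

Standard Young tableaux of shape 2×n are counted by C_n; here n = 8. So X = C_8 = 1430.
With 24 = 2·12 people, non-crossing handshake pairings are non-crossing perfect matchings on a circle, counted by C_12. So Y = C_12 = 208012.
Full binary trees with n internal nodes are counted by C_n; here n = 12. So Z = C_12 = 208012.
X + Y − Z = 1430 + 208012 − 208012 = 1430.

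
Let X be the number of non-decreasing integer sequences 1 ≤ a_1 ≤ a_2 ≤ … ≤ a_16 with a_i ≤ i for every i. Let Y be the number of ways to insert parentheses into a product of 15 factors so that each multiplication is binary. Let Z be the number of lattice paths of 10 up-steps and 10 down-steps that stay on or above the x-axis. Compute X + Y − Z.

Weakly increasing sequences with a_i ≤ i biject with Dyck paths of semilength 16, so there are C_16. So X = C_16 = 35357670.
Ways to associate a product of 15 factors correspond to binary trees on 15 leaves, so the count is C_14. So Y = C_14 = 2674440.
A Dyck path with 10 up-steps and 10 down-steps has semilength 10, so there are C_10 of them. So Z = C_10 = 16796.
X + Y − Z = 35357670 + 2674440 − 16796 = 38015314.

38015314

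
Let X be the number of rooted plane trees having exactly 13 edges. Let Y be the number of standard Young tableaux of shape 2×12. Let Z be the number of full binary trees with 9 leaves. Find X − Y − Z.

A rooted plane tree with 13 edges has 14 nodes, and the count is C_13. So X = C_13 = 742900.
By the hook-length formula (or a Dyck-path bijection), SYT of shape 2×12 number C_12. So Y = C_12 = 208012.
Full binary trees with 9 leaves have 9−1 = 8 internal nodes, so there are C_8 of them. So Z = C_8 = 1430.
X − Y − Z = 742900 − 208012 − 1430 = 533458.

533458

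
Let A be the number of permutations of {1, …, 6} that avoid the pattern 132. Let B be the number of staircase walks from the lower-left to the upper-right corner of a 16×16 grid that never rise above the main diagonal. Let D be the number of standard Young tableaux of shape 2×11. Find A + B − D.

35299016

Permutations of [n] avoiding any single length-3 pattern are counted by C_n; here n = 6. So A = C_6 = 132.
Monotone paths in an n×n grid that stay weakly below the diagonal are counted by C_n; here n = 16. So B = C_16 = 35357670.
By the hook-length formula (or a Dyck-path bijection), SYT of shape 2×11 number C_11. So D = C_11 = 58786.
A + B − D = 132 + 35357670 − 58786 = 35299016.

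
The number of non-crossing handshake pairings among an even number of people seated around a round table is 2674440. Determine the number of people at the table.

28

Non-crossing handshake pairings of 2n people are counted by C_n; 2674440 = C_14.
So n = 14, and there are 2n = 28 people.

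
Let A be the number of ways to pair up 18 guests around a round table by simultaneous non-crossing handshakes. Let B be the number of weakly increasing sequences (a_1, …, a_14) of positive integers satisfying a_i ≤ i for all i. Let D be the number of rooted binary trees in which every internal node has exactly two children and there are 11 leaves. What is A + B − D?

2662506

With 18 = 2·9 people, non-crossing handshake pairings are non-crossing perfect matchings on a circle, counted by C_9. So A = C_9 = 4862.
Weakly increasing sequences with a_i ≤ i biject with Dyck paths of semilength 14, so there are C_14. So B = C_14 = 2674440.
Full binary trees with 11 leaves have 11−1 = 10 internal nodes, so there are C_10 of them. So D = C_10 = 16796.
A + B − D = 4862 + 2674440 − 16796 = 2662506.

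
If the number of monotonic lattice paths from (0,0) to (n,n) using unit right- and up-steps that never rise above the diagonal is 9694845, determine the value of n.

15

Such diagonal-avoiding paths in an n×n grid are counted by C_n; 9694845 = C_15.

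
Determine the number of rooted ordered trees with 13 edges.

742900

Rooted ordered trees with n edges are counted by C_n; here n = 13.
C_13 = C_12 · 2(2·12+1)/(12+2) = 208012 · 50/14 = 742900.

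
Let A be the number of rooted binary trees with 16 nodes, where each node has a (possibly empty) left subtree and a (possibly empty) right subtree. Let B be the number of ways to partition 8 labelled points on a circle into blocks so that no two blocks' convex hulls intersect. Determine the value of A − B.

Binary trees (left/right distinguished) on n nodes are counted by C_n; here n = 16. So A = C_16 = 35357670.
The non-crossing partitions of [8] form a lattice of size C_8. So B = C_8 = 1430.
A − B = 35357670 − 1430 = 35356240.

35356240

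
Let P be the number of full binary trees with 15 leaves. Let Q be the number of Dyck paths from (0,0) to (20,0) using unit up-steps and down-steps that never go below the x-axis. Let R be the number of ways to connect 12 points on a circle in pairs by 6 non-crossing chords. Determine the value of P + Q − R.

2691104

A full binary tree with L leaves has L−1 internal nodes and is counted by C_{L−1}; L = 15 gives C_14. So P = C_14 = 2674440.
Paths of 10 up- and 10 down-steps that never dip below the axis are Dyck paths; their count is C_10. So Q = C_10 = 16796.
Pairing 12 circle points by 6 non-crossing chords gives C_6 matchings. So R = C_6 = 132.
P + Q − R = 2674440 + 16796 − 132 = 2691104.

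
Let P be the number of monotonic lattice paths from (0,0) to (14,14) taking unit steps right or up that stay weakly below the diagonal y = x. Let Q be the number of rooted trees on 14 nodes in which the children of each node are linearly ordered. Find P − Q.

1931540

Sub-diagonal monotone paths from (0,0) to (14,14) biject with Dyck paths of semilength 14, giving C_14. So P = C_14 = 2674440.
Rooted ordered (plane) trees on m nodes have m−1 edges and are counted by C_{m−1}; m = 14 gives C_13. So Q = C_13 = 742900.
P − Q = 2674440 − 742900 = 1931540.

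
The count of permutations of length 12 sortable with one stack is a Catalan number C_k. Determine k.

12

By Knuth's characterisation, the stack-sortable permutations of length 12 are the 231-avoiders, numbering C_12.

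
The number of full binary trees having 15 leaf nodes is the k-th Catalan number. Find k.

A full binary tree with L leaves has L−1 internal nodes and is counted by C_{L−1}; L = 15 gives C_14.

14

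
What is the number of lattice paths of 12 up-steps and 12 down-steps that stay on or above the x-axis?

Paths of 12 up- and 12 down-steps that never dip below the axis are Dyck paths; their count is C_12.
C_12 = C(24,12)/13 = 2704156/13 = 208012.

208012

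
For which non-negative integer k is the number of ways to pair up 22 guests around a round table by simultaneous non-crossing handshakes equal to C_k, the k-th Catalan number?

With 22 = 2·11 people, non-crossing handshake pairings are non-crossing perfect matchings on a circle, counted by C_11.

11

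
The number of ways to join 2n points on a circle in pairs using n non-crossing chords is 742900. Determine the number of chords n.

Non-crossing pairings of 2n points on a circle are counted by C_n; 742900 = C_13.

13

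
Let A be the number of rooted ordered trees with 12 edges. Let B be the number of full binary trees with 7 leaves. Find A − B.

207880

A rooted plane tree with 12 edges has 13 nodes, and the count is C_12. So A = C_12 = 208012.
A full binary tree with L leaves has L−1 internal nodes and is counted by C_{L−1}; L = 7 gives C_6. So B = C_6 = 132.
A − B = 208012 − 132 = 207880.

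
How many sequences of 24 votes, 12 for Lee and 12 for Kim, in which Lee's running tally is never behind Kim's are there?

208012

Ballot sequences with n votes each where one side never trails are Dyck words, counted by C_n; here n = 12.
C_12 = C_11 · 2(2·11+1)/(11+2) = 58786 · 46/13 = 208012.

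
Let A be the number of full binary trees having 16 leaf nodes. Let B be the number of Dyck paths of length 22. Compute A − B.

Full binary trees with 16 leaves have 16−1 = 15 internal nodes, so there are C_15 of them. So A = C_15 = 9694845.
A Dyck path with 11 up-steps and 11 down-steps has semilength 11, so there are C_11 of them. So B = C_11 = 58786.
A − B = 9694845 − 58786 = 9636059.

9636059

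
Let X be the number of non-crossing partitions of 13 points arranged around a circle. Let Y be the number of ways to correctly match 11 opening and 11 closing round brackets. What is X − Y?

684114

The non-crossing partitions of [13] form a lattice of size C_13. So X = C_13 = 742900.
Balanced strings of n pairs of brackets are counted by C_n; here n = 11. So Y = C_11 = 58786.
X − Y = 742900 − 58786 = 684114.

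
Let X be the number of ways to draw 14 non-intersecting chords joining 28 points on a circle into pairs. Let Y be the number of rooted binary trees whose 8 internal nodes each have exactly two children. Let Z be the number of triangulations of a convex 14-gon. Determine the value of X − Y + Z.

2881022

Non-crossing perfect matchings of 2n points on a circle are counted by C_n; with 28 points, n = 14. So X = C_14 = 2674440.
Full binary trees with n internal nodes are counted by C_n; here n = 8. So Y = C_8 = 1430.
Triangulations of a convex m-gon are counted by C_{m−2}; with m = 14 this is C_12. So Z = C_12 = 208012.
X − Y + Z = 2674440 − 1430 + 208012 = 2881022.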